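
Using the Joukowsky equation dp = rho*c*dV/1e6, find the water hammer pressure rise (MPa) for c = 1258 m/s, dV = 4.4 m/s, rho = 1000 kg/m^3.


dp = 1000 * 1258 * 4.4 / 1e6 = 5.5352 MPa


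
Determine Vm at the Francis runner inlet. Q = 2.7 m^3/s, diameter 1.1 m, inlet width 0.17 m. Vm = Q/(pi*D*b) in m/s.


Vm = 2.7 / (pi * 1.1 * 0.17) = 4.5959 m/s


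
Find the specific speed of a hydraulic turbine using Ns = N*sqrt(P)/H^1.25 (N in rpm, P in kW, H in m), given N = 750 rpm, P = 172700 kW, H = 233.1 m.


Ns = 750 * 172700^0.5 / 233.1^1.25 = 342.1997


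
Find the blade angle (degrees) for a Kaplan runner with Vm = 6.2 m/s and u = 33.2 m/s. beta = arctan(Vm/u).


beta = arctan(6.2 / 33.2) = 10.5780 degrees


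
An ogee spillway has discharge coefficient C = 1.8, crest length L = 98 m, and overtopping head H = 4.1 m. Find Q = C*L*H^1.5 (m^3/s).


Q = 1.8 * 98 * 4.1^1.5 = 1464.4494 m^3/s


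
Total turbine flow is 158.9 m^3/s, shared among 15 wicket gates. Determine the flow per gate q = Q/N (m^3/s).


q = 158.9 / 15 = 10.5933 m^3/s


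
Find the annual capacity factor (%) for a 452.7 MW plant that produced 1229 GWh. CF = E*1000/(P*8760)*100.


CF = 1229 * 1000 / (452.7 * 8760) * 100 = 30.9911 %


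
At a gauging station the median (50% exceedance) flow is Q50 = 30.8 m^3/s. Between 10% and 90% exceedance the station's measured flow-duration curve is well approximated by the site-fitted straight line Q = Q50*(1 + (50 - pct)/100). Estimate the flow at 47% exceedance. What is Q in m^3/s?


Q = 30.8 * (1 + (50 - 47)/100) = 31.7240 m^3/s


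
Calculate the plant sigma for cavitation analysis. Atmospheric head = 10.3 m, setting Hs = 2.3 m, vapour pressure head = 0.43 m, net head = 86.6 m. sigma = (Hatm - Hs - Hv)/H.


sigma = (10.3 - 2.3 - 0.43) / 86.6 = 0.0874


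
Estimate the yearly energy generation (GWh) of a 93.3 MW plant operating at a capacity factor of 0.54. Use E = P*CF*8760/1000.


E = 93.3 * 0.54 * 8760 / 1000 = 441.3463 GWh


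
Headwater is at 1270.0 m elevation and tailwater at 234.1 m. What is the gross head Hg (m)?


Hg = 1270.0 - 234.1 = 1035.9000 m


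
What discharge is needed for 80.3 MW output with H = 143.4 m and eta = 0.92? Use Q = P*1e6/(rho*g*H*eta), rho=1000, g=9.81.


Q = 80.3 * 1e6 / (1000 * 9.81 * 143.4 * 0.92) = 62.0454 m^3/s


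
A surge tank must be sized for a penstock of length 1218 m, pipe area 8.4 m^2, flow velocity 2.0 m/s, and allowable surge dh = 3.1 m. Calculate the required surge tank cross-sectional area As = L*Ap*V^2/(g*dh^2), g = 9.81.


As = 1218 * 8.4 * 2.0^2 / (9.81 * 3.1^2) = 434.1044 m^2


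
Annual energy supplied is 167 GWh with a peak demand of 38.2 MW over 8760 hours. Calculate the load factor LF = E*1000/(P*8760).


LF = 167 * 1000 / (38.2 * 8760) = 0.4991


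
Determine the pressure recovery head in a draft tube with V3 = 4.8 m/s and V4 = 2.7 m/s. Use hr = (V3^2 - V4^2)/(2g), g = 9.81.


hr = (4.8^2 - 2.7^2) / (2*9.81) = 0.8028 m


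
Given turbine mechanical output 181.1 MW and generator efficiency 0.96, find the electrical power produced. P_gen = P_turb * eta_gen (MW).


P_gen = 181.1 * 0.96 = 173.8560 MW


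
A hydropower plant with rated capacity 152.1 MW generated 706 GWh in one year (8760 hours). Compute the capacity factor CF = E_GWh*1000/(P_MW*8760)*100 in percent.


CF = 706 * 1000 / (152.1 * 8760) * 100 = 52.9873 %


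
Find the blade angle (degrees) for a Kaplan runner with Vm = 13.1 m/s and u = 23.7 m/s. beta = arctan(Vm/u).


beta = arctan(13.1 / 23.7) = 28.9313 degrees


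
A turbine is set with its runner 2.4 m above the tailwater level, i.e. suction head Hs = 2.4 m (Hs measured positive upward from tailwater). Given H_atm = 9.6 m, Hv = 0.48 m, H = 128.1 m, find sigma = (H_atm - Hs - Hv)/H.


sigma = (9.6 - 2.4 - 0.48) / 128.1 = 0.0525


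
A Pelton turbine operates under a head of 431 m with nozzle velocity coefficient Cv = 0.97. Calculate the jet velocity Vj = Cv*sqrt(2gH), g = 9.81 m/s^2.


Vj = 0.97 * sqrt(2*9.81*431) = 89.1990 m/s


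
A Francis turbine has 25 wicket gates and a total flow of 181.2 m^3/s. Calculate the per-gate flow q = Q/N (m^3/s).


q = 181.2 / 25 = 7.2480 m^3/s


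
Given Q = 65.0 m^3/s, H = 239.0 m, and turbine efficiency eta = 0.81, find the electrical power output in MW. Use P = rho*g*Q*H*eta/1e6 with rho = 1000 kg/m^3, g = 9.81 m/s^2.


P = 1000 * 9.81 * 65.0 * 239.0 * 0.81 / 1e6 = 123.4427 MW


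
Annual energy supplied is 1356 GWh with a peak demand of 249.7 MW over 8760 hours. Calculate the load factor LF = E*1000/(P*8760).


LF = 1356 * 1000 / (249.7 * 8760) = 0.6199


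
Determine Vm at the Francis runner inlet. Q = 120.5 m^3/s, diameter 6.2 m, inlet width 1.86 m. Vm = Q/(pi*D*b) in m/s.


Vm = 120.5 / (pi * 6.2 * 1.86) = 3.3261 m/s


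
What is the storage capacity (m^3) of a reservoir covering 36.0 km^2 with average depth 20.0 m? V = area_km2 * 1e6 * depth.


V = 36.0 * 1e6 * 20.0 = 7.2000e+08 m^3


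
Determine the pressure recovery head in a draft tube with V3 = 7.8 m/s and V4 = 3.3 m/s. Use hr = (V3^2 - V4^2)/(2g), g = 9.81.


hr = (7.8^2 - 3.3^2) / (2*9.81) = 2.5459 m


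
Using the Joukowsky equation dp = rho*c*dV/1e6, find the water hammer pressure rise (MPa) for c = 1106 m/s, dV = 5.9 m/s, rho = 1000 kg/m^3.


dp = 1000 * 1106 * 5.9 / 1e6 = 6.5254 MPa


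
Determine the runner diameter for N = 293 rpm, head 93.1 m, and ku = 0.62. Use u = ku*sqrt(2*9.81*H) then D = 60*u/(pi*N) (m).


u = 0.62 * sqrt(2*9.81*93.1) = 26.4982 m/s
D = 60 * 26.4982 / (pi * 293) = 1.7272 m


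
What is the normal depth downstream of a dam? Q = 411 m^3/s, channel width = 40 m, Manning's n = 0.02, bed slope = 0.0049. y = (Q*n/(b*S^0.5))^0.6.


y = (411 * 0.02 / (40 * 0.0049^0.5))^0.6 = 1.9082 m


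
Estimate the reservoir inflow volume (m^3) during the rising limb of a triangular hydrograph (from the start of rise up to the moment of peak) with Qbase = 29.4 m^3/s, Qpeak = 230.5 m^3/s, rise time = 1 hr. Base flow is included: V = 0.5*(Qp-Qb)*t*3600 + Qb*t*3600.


V = 0.5*(230.5 - 29.4)*1*3600 + 29.4*1*3600 = 467820.0000 m^3


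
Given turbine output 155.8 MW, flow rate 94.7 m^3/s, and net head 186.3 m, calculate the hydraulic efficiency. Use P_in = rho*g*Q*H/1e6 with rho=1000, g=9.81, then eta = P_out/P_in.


P_in = 1000 * 9.81 * 94.7 * 186.3 / 1e6 = 173.0740 MW
eta = 155.8 / 173.0740 = 0.9002


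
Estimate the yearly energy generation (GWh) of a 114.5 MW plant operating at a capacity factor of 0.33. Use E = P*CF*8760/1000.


E = 114.5 * 0.33 * 8760 / 1000 = 330.9966 GWh


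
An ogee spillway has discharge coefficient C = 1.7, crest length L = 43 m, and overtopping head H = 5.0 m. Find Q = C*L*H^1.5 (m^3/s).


Q = 1.7 * 43 * 5.0^1.5 = 817.2828 m^3/s


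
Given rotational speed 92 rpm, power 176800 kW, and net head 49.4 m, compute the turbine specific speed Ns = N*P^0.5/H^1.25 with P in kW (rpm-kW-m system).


Ns = 92 * 176800^0.5 / 49.4^1.25 = 295.3726


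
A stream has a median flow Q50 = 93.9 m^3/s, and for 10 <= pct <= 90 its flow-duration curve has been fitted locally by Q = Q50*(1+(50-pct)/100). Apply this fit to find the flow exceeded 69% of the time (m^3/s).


Q = 93.9 * (1 + (50 - 69)/100) = 76.0590 m^3/s


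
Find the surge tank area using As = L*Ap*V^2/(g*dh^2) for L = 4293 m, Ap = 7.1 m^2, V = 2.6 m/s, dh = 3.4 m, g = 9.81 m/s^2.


As = 4293 * 7.1 * 2.6^2 / (9.81 * 3.4^2) = 1816.9337 m^2


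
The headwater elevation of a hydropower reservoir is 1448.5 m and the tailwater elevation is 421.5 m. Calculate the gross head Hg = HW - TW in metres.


Hg = 1448.5 - 421.5 = 1027.0000 m


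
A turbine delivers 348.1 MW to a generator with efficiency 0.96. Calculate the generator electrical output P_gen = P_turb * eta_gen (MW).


P_gen = 348.1 * 0.96 = 334.1760 MW


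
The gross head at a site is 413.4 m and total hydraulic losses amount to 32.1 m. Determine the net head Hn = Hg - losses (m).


Hn = 413.4 - 32.1 = 381.3000 m


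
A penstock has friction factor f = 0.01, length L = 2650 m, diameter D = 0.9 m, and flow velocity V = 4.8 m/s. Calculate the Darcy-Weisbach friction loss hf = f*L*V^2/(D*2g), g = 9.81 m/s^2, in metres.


hf = 0.01 * 2650 * 4.8^2 / (0.9 * 2 * 9.81) = 34.5770 m


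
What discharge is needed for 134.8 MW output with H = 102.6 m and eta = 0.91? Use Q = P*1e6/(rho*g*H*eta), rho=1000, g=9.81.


Q = 134.8 * 1e6 / (1000 * 9.81 * 102.6 * 0.91) = 147.1744 m^3/s


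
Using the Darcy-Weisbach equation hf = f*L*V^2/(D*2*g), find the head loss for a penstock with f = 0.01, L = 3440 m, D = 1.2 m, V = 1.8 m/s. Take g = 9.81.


hf = 0.01 * 3440 * 1.8^2 / (1.2 * 2 * 9.81) = 4.7339 m


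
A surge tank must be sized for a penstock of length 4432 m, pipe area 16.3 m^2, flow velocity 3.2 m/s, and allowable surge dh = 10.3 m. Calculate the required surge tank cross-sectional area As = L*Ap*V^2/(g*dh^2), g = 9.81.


As = 4432 * 16.3 * 3.2^2 / (9.81 * 10.3^2) = 710.7942 m^2


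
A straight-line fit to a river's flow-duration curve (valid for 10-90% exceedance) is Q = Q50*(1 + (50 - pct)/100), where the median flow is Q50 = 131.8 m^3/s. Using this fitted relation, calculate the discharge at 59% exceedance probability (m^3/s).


Q = 131.8 * (1 + (50 - 59)/100) = 119.9380 m^3/s


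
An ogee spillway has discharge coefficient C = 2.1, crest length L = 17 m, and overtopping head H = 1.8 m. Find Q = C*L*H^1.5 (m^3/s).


Q = 2.1 * 17 * 1.8^1.5 = 86.2138 m^3/s


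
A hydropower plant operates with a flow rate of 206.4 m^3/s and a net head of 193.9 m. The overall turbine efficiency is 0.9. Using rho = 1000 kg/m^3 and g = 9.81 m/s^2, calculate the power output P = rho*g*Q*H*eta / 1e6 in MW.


P = 1000 * 9.81 * 206.4 * 193.9 * 0.9 / 1e6 = 353.3451 MW


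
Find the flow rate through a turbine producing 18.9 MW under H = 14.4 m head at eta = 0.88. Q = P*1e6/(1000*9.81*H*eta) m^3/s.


Q = 18.9 * 1e6 / (1000 * 9.81 * 14.4 * 0.88) = 152.0364 m^3/s


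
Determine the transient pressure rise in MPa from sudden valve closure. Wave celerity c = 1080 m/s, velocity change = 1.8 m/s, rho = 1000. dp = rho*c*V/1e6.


dp = 1000 * 1080 * 1.8 / 1e6 = 1.9440 MPa


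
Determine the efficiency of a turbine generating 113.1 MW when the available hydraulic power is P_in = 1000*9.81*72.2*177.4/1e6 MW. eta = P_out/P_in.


P_in = 1000 * 9.81 * 72.2 * 177.4 / 1e6 = 125.6492 MW
eta = 113.1 / 125.6492 = 0.9001


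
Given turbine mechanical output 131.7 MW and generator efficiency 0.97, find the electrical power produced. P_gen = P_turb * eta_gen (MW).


P_gen = 131.7 * 0.97 = 127.7490 MW


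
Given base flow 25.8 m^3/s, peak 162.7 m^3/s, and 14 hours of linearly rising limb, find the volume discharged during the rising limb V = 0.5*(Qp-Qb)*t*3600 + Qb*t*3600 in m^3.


V = 0.5*(162.7 - 25.8)*14*3600 + 25.8*14*3600 = 4.7502e+06 m^3


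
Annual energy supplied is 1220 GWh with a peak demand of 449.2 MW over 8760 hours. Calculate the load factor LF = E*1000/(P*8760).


LF = 1220 * 1000 / (449.2 * 8760) = 0.3100


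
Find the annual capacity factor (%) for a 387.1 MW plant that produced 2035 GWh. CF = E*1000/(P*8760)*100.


CF = 2035 * 1000 / (387.1 * 8760) * 100 = 60.0119 %


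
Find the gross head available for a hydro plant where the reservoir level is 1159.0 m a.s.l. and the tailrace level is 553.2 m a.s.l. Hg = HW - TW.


Hg = 1159.0 - 553.2 = 605.8000 m


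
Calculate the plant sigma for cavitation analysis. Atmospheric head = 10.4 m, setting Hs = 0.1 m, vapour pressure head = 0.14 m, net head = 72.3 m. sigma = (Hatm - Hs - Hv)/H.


sigma = (10.4 - 0.1 - 0.14) / 72.3 = 0.1405


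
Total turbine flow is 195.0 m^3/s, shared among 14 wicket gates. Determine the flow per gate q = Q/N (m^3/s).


q = 195.0 / 14 = 13.9286 m^3/s


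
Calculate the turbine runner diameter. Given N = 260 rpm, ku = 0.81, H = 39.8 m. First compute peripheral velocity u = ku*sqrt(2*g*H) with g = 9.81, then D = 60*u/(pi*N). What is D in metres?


u = 0.81 * sqrt(2*9.81*39.8) = 22.6348 m/s
D = 60 * 22.6348 / (pi * 260) = 1.6627 m


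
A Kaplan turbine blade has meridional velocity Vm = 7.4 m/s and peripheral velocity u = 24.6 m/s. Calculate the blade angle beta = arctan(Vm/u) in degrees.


beta = arctan(7.4 / 24.6) = 16.7420 degrees


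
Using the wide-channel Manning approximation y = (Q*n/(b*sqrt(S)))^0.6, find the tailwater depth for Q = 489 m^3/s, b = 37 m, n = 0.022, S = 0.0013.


y = (489 * 0.022 / (37 * 0.0013^0.5))^0.6 = 3.4989 m


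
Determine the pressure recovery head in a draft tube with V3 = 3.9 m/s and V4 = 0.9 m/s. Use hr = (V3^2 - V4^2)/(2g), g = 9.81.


hr = (3.9^2 - 0.9^2) / (2*9.81) = 0.7339 m


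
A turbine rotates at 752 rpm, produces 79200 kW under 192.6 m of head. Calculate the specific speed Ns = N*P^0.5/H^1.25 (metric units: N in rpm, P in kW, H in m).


Ns = 752 * 79200^0.5 / 192.6^1.25 = 294.9579


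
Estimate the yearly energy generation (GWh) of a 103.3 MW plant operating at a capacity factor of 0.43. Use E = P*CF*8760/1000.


E = 103.3 * 0.43 * 8760 / 1000 = 389.1104 GWh


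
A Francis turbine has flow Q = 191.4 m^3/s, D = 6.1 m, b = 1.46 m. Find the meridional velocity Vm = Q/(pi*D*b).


Vm = 191.4 / (pi * 6.1 * 1.46) = 6.8408 m/s


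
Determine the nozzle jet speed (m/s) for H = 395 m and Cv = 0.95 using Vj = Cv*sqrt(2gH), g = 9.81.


Vj = 0.95 * sqrt(2*9.81*395) = 83.6318 m/s


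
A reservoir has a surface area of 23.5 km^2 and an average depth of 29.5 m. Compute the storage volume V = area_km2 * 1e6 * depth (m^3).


V = 23.5 * 1e6 * 29.5 = 6.9325e+08 m^3


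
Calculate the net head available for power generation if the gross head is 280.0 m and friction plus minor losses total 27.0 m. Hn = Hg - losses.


Hn = 280.0 - 27.0 = 253.0000 m


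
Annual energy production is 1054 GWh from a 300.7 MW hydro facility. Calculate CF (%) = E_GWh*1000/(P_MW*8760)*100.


CF = 1054 * 1000 / (300.7 * 8760) * 100 = 40.0132 %


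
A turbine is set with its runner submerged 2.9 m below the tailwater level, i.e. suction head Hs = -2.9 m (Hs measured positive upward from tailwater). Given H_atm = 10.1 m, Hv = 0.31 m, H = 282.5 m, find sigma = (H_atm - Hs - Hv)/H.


sigma = (10.1 - (-2.9) - 0.31) / 282.5 = 0.0449


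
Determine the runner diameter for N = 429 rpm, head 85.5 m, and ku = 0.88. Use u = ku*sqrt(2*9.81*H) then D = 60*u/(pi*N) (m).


u = 0.88 * sqrt(2*9.81*85.5) = 36.0425 m/s
D = 60 * 36.0425 / (pi * 429) = 1.6046 m


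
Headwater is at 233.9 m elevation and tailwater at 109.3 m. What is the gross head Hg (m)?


Hg = 233.9 - 109.3 = 124.6000 m


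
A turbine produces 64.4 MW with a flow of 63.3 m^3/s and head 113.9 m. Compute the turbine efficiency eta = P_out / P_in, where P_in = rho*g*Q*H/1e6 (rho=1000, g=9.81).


P_in = 1000 * 9.81 * 63.3 * 113.9 / 1e6 = 70.7288 MW
eta = 64.4 / 70.7288 = 0.9105


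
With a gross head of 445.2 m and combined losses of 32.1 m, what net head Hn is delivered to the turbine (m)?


Hn = 445.2 - 32.1 = 413.1000 m


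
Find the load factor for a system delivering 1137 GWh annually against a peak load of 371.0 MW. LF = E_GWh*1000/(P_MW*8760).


LF = 1137 * 1000 / (371.0 * 8760) = 0.3499


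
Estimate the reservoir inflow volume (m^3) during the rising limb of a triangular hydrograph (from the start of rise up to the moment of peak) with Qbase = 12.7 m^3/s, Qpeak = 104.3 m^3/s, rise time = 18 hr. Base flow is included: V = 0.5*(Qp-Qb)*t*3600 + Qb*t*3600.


V = 0.5*(104.3 - 12.7)*18*3600 + 12.7*18*3600 = 3.7908e+06 m^3


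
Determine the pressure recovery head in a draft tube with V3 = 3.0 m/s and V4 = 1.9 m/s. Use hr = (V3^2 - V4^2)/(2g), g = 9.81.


hr = (3.0^2 - 1.9^2) / (2*9.81) = 0.2747 m


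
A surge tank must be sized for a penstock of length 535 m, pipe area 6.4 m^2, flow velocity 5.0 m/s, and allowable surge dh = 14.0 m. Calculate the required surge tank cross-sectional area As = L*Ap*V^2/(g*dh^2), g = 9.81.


As = 535 * 6.4 * 5.0^2 / (9.81 * 14.0^2) = 44.5193 m^2


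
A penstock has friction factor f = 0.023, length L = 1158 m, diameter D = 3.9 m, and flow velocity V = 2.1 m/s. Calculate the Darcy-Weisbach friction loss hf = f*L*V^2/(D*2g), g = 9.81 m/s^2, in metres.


hf = 0.023 * 1158 * 2.1^2 / (3.9 * 2 * 9.81) = 1.5350 m


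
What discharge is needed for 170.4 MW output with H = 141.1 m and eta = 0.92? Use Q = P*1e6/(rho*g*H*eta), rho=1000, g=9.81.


Q = 170.4 * 1e6 / (1000 * 9.81 * 141.1 * 0.92) = 133.8091 m^3/s


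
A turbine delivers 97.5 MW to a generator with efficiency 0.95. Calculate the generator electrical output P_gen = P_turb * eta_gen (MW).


P_gen = 97.5 * 0.95 = 92.6250 MW


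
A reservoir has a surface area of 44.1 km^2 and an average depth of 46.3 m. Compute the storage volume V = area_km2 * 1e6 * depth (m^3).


V = 44.1 * 1e6 * 46.3 = 2.0418e+09 m^3


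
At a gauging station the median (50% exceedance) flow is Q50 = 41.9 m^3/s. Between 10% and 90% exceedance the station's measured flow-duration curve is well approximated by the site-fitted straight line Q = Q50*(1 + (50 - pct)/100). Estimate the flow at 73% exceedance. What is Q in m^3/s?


Q = 41.9 * (1 + (50 - 73)/100) = 32.2630 m^3/s


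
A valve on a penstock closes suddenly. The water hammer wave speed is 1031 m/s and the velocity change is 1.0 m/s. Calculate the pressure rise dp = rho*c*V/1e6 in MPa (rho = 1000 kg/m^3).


dp = 1000 * 1031 * 1.0 / 1e6 = 1.0310 MPa


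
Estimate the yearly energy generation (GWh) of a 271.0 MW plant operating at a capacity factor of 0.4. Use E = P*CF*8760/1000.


E = 271.0 * 0.4 * 8760 / 1000 = 949.5840 GWh


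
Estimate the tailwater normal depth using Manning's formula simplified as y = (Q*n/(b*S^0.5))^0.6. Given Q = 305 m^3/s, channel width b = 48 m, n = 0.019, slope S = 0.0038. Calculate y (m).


y = (305 * 0.019 / (48 * 0.0038^0.5))^0.6 = 1.4968 m


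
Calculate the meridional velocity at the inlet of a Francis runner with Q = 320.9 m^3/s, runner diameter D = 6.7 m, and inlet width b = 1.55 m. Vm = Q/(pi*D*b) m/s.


Vm = 320.9 / (pi * 6.7 * 1.55) = 9.8359 m/s


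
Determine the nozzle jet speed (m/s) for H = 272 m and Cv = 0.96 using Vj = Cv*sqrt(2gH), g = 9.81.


Vj = 0.96 * sqrt(2*9.81*272) = 70.1302 m/s


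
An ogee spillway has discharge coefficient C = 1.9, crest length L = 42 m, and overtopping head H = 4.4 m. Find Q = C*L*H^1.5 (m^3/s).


Q = 1.9 * 42 * 4.4^1.5 = 736.5155 m^3/s


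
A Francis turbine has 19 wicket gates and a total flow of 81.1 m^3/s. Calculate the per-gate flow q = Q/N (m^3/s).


q = 81.1 / 19 = 4.2684 m^3/s


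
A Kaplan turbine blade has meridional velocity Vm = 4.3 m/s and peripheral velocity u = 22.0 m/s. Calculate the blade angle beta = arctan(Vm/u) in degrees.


beta = arctan(4.3 / 22.0) = 11.0593 degrees


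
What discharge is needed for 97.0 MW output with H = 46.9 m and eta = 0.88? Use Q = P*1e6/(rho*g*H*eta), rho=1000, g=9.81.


Q = 97.0 * 1e6 / (1000 * 9.81 * 46.9 * 0.88) = 239.5782 m^3/s


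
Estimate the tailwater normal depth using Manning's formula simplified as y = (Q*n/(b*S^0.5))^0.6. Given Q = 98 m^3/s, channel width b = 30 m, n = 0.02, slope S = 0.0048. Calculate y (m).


y = (98 * 0.02 / (30 * 0.0048^0.5))^0.6 = 0.9654 m


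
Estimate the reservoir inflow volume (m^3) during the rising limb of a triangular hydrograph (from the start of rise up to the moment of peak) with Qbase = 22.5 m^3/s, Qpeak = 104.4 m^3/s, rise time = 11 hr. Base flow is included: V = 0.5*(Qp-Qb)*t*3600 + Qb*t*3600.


V = 0.5*(104.4 - 22.5)*11*3600 + 22.5*11*3600 = 2.5126e+06 m^3


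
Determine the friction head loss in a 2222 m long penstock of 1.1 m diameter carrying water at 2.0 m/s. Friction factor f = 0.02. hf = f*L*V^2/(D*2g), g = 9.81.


hf = 0.02 * 2222 * 2.0^2 / (1.1 * 2 * 9.81) = 8.2365 m


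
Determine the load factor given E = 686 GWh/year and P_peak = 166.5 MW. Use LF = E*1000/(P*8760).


LF = 686 * 1000 / (166.5 * 8760) = 0.4703


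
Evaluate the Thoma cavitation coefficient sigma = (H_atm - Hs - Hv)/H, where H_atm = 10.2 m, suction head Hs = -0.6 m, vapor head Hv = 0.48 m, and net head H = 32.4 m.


sigma = (10.2 - (-0.6) - 0.48) / 32.4 = 0.3185


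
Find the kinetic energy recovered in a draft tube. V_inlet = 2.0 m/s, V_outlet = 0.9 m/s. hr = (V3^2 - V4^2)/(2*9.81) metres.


hr = (2.0^2 - 0.9^2) / (2*9.81) = 0.1626 m


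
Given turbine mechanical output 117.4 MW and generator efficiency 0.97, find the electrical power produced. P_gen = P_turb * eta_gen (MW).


P_gen = 117.4 * 0.97 = 113.8780 MW


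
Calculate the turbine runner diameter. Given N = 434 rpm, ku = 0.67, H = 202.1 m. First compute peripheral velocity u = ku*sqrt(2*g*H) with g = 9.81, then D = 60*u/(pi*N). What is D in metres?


u = 0.67 * sqrt(2*9.81*202.1) = 42.1898 m/s
D = 60 * 42.1898 / (pi * 434) = 1.8566 m


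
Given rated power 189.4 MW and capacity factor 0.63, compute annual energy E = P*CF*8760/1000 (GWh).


E = 189.4 * 0.63 * 8760 / 1000 = 1045.2607 GWh


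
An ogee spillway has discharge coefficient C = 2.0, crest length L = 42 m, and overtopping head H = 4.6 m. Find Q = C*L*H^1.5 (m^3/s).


Q = 2.0 * 42 * 4.6^1.5 = 828.7357 m^3/s


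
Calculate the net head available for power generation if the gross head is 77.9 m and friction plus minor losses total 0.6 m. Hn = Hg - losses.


Hn = 77.9 - 0.6 = 77.3000 m


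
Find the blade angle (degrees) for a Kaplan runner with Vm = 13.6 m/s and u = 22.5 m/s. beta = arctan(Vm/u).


beta = arctan(13.6 / 22.5) = 31.1506 degrees


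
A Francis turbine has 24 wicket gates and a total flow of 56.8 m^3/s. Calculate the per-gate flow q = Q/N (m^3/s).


q = 56.8 / 24 = 2.3667 m^3/s


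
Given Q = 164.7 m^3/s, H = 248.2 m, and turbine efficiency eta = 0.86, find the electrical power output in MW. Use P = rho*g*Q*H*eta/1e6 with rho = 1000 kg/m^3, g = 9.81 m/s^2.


P = 1000 * 9.81 * 164.7 * 248.2 * 0.86 / 1e6 = 344.8759 MW


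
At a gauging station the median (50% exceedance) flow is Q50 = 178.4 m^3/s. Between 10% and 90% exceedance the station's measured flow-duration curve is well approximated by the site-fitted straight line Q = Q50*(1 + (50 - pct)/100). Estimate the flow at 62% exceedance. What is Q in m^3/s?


Q = 178.4 * (1 + (50 - 62)/100) = 156.9920 m^3/s


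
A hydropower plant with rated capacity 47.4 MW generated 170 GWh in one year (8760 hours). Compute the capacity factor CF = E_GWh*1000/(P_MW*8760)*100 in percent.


CF = 170 * 1000 / (47.4 * 8760) * 100 = 40.9418 %


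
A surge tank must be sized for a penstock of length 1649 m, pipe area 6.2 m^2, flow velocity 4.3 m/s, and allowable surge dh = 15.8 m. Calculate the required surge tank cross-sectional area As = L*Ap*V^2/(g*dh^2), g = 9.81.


As = 1649 * 6.2 * 4.3^2 / (9.81 * 15.8^2) = 77.1909 m^2


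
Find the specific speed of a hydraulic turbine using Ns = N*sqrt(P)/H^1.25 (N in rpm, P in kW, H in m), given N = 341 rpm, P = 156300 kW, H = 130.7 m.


Ns = 341 * 156300^0.5 / 130.7^1.25 = 305.0629


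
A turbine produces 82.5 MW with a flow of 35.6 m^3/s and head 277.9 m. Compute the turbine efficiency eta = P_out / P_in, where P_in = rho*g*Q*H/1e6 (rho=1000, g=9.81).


P_in = 1000 * 9.81 * 35.6 * 277.9 / 1e6 = 97.0527 MW
eta = 82.5 / 97.0527 = 0.8501


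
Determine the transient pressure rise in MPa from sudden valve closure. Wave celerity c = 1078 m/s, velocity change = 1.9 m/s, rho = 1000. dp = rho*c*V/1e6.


dp = 1000 * 1078 * 1.9 / 1e6 = 2.0482 MPa


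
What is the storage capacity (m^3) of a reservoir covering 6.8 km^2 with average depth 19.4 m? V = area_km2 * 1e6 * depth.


V = 6.8 * 1e6 * 19.4 = 1.3192e+08 m^3


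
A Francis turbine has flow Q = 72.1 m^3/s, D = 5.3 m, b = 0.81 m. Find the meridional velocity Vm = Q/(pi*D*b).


Vm = 72.1 / (pi * 5.3 * 0.81) = 5.3459 m/s


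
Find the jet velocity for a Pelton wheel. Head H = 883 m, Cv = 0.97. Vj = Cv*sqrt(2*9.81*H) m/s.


Vj = 0.97 * sqrt(2*9.81*883) = 127.6737 m/s


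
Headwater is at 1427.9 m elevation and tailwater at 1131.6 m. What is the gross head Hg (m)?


Hg = 1427.9 - 1131.6 = 296.3000 m


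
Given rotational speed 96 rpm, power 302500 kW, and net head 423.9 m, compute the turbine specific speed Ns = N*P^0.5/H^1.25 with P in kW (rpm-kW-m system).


Ns = 96 * 302500^0.5 / 423.9^1.25 = 27.4508


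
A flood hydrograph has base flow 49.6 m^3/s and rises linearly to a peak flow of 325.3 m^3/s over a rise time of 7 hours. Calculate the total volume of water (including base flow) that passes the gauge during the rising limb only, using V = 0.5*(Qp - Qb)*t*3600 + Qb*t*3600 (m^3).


V = 0.5*(325.3 - 49.6)*7*3600 + 49.6*7*3600 = 4.7237e+06 m^3


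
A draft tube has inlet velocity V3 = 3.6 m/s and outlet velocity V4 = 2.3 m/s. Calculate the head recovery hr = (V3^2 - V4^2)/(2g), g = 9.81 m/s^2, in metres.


hr = (3.6^2 - 2.3^2) / (2*9.81) = 0.3909 m


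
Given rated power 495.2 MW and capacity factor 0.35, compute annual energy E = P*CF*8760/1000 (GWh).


E = 495.2 * 0.35 * 8760 / 1000 = 1518.2832 GWh


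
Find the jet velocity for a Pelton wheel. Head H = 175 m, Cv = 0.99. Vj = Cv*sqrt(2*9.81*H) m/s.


Vj = 0.99 * sqrt(2*9.81*175) = 58.0101 m/s


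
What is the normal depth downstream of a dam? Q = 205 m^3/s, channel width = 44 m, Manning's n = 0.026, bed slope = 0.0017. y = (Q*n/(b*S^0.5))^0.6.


y = (205 * 0.026 / (44 * 0.0017^0.5))^0.6 = 1.9091 m


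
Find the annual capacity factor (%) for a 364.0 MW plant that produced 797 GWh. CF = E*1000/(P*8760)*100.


CF = 797 * 1000 / (364.0 * 8760) * 100 = 24.9950 %


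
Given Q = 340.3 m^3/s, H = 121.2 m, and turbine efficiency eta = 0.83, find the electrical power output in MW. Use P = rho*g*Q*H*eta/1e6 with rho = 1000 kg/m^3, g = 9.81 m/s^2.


P = 1000 * 9.81 * 340.3 * 121.2 * 0.83 / 1e6 = 335.8240 MW


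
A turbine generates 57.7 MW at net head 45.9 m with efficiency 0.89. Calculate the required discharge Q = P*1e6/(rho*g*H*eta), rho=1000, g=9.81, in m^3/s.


Q = 57.7 * 1e6 / (1000 * 9.81 * 45.9 * 0.89) = 143.9806 m^3/s


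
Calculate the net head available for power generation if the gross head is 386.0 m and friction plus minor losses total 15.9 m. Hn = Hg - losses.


Hn = 386.0 - 15.9 = 370.1000 m


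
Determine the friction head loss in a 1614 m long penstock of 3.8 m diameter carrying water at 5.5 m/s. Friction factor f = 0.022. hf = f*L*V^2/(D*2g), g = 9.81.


hf = 0.022 * 1614 * 5.5^2 / (3.8 * 2 * 9.81) = 14.4068 m


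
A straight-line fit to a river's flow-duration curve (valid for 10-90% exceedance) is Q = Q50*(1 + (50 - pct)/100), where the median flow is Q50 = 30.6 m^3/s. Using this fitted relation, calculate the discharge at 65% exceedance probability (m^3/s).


Q = 30.6 * (1 + (50 - 65)/100) = 26.0100 m^3/s


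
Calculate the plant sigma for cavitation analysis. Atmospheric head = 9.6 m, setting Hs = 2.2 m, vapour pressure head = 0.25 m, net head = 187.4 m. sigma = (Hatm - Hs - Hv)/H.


sigma = (9.6 - 2.2 - 0.25) / 187.4 = 0.0382


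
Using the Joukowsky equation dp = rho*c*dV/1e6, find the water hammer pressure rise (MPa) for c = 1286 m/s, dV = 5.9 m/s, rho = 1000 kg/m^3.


dp = 1000 * 1286 * 5.9 / 1e6 = 7.5874 MPa


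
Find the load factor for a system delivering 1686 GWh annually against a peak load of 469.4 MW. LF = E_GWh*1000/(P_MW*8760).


LF = 1686 * 1000 / (469.4 * 8760) = 0.4100


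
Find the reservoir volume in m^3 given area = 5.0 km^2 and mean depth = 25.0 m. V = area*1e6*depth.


V = 5.0 * 1e6 * 25.0 = 1.2500e+08 m^3


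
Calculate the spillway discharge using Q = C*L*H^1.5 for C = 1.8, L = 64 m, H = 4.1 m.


Q = 1.8 * 64 * 4.1^1.5 = 956.3751 m^3/s


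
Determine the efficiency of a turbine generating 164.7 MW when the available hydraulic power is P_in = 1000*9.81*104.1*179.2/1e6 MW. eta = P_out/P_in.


P_in = 1000 * 9.81 * 104.1 * 179.2 / 1e6 = 183.0028 MW
eta = 164.7 / 183.0028 = 0.9000


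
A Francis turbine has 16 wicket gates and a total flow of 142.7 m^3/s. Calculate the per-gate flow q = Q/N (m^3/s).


q = 142.7 / 16 = 8.9187 m^3/s


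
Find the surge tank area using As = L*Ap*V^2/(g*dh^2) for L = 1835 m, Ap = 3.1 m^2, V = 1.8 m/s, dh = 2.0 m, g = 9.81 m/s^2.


As = 1835 * 3.1 * 1.8^2 / (9.81 * 2.0^2) = 469.6927 m^2


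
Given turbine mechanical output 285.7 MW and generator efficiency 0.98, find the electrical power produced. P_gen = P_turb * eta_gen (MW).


P_gen = 285.7 * 0.98 = 279.9860 MW


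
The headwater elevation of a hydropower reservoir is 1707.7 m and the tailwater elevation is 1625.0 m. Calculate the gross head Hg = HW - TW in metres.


Hg = 1707.7 - 1625.0 = 82.7000 m


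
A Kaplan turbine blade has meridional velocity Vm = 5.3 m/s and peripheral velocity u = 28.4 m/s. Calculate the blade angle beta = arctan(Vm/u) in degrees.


beta = arctan(5.3 / 28.4) = 10.5709 degrees


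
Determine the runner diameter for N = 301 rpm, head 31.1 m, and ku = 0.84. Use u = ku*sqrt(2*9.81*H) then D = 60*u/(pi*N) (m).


u = 0.84 * sqrt(2*9.81*31.1) = 20.7496 m/s
D = 60 * 20.7496 / (pi * 301) = 1.3166 m


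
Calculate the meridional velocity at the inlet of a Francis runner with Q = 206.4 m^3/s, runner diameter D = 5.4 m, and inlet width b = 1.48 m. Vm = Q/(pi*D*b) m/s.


Vm = 206.4 / (pi * 5.4 * 1.48) = 8.2206 m/s


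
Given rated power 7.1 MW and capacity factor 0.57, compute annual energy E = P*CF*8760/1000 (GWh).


E = 7.1 * 0.57 * 8760 / 1000 = 35.4517 GWh


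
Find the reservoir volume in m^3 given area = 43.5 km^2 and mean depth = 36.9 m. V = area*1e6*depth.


V = 43.5 * 1e6 * 36.9 = 1.6052e+09 m^3


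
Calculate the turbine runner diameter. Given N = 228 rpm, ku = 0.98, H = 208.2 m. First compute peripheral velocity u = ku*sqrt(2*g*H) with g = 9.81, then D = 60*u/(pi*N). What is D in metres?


u = 0.98 * sqrt(2*9.81*208.2) = 62.6348 m/s
D = 60 * 62.6348 / (pi * 228) = 5.2467 m


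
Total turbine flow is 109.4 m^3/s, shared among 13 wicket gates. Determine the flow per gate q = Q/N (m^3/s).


q = 109.4 / 13 = 8.4154 m^3/s


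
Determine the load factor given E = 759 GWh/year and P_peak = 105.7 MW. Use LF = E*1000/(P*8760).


LF = 759 * 1000 / (105.7 * 8760) = 0.8197


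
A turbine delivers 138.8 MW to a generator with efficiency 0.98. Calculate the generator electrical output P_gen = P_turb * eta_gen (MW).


P_gen = 138.8 * 0.98 = 136.0240 MW


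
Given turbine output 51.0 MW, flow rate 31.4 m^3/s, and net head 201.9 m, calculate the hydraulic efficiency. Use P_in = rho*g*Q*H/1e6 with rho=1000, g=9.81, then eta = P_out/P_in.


P_in = 1000 * 9.81 * 31.4 * 201.9 / 1e6 = 62.1921 MW
eta = 51.0 / 62.1921 = 0.8200


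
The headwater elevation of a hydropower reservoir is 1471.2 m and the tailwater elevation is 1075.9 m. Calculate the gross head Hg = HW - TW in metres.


Hg = 1471.2 - 1075.9 = 395.3000 m


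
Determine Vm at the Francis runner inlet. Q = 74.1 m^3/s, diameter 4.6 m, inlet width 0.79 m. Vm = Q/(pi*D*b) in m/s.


Vm = 74.1 / (pi * 4.6 * 0.79) = 6.4906 m/s


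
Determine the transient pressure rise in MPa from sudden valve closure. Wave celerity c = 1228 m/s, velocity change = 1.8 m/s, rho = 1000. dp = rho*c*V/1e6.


dp = 1000 * 1228 * 1.8 / 1e6 = 2.2104 MPa


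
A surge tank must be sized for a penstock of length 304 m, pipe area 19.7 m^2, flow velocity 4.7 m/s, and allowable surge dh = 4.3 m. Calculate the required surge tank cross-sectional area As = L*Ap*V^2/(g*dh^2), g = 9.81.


As = 304 * 19.7 * 4.7^2 / (9.81 * 4.3^2) = 729.3393 m^2


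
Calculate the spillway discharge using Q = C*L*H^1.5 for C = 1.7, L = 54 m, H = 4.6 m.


Q = 1.7 * 54 * 4.6^1.5 = 905.6897 m^3/s


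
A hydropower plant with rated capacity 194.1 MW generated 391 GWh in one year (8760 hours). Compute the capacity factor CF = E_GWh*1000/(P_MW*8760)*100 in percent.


CF = 391 * 1000 / (194.1 * 8760) * 100 = 22.9957 %


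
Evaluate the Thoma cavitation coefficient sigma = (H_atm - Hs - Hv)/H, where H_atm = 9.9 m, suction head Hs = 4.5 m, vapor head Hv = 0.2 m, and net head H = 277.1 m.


sigma = (9.9 - 4.5 - 0.2) / 277.1 = 0.0188


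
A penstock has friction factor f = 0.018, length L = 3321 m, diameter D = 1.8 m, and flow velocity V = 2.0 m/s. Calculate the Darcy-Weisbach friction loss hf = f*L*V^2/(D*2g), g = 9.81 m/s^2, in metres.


hf = 0.018 * 3321 * 2.0^2 / (1.8 * 2 * 9.81) = 6.7706 m


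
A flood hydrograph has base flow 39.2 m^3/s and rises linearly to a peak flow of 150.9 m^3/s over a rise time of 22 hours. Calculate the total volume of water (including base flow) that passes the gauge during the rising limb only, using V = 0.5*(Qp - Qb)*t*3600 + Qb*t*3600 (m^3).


V = 0.5*(150.9 - 39.2)*22*3600 + 39.2*22*3600 = 7.5280e+06 m^3


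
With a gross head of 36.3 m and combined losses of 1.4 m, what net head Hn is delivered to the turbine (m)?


Hn = 36.3 - 1.4 = 34.9000 m


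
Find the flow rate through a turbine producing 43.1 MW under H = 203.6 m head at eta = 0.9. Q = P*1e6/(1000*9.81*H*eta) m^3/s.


Q = 43.1 * 1e6 / (1000 * 9.81 * 203.6 * 0.9) = 23.9766 m^3/s


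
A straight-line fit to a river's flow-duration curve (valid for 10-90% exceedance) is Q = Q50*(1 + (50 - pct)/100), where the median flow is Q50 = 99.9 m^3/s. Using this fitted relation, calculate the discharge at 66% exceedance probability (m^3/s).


Q = 99.9 * (1 + (50 - 66)/100) = 83.9160 m^3/s


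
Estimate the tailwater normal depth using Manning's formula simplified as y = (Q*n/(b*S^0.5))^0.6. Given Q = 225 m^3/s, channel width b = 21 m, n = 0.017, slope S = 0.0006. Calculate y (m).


y = (225 * 0.017 / (21 * 0.0006^0.5))^0.6 = 3.3327 m


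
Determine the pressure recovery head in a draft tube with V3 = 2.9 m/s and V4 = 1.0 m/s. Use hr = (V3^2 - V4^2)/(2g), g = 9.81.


hr = (2.9^2 - 1.0^2) / (2*9.81) = 0.3777 m


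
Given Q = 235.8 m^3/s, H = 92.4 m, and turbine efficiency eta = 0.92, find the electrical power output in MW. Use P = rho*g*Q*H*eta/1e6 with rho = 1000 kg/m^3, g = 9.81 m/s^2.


P = 1000 * 9.81 * 235.8 * 92.4 * 0.92 / 1e6 = 196.6403 MW


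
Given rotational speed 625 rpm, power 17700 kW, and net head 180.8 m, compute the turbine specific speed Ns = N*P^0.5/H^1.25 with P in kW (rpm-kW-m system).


Ns = 625 * 17700^0.5 / 180.8^1.25 = 125.4205


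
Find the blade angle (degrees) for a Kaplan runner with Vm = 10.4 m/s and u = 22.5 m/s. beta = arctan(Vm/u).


beta = arctan(10.4 / 22.5) = 24.8074 degrees


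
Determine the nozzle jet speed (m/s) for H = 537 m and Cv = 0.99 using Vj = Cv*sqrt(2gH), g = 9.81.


Vj = 0.99 * sqrt(2*9.81*537) = 101.6183 m/s


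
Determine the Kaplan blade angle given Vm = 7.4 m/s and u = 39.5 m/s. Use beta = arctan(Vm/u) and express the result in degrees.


beta = arctan(7.4 / 39.5) = 10.6109 degrees


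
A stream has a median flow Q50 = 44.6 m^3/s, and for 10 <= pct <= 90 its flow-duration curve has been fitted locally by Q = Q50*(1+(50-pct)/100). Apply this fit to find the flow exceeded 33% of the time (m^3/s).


Q = 44.6 * (1 + (50 - 33)/100) = 52.1820 m^3/s


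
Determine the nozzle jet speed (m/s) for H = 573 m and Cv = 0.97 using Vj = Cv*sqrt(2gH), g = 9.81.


Vj = 0.97 * sqrt(2*9.81*573) = 102.8486 m/s


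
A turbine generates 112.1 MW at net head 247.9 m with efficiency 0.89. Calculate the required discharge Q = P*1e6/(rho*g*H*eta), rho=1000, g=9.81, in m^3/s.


Q = 112.1 * 1e6 / (1000 * 9.81 * 247.9 * 0.89) = 51.7929 m^3/s


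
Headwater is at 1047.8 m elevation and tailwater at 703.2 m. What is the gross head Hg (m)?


Hg = 1047.8 - 703.2 = 344.6000 m


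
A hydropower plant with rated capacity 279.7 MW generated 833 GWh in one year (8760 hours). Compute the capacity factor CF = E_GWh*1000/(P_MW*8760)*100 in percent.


CF = 833 * 1000 / (279.7 * 8760) * 100 = 33.9976 %


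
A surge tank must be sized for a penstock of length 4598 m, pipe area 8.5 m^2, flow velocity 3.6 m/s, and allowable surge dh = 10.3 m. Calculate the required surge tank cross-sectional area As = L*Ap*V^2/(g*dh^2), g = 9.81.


As = 4598 * 8.5 * 3.6^2 / (9.81 * 10.3^2) = 486.6867 m^2


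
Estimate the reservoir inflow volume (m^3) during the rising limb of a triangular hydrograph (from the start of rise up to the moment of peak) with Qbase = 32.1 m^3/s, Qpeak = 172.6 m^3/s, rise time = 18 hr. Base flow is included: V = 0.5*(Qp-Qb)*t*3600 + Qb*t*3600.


V = 0.5*(172.6 - 32.1)*18*3600 + 32.1*18*3600 = 6.6323e+06 m^3


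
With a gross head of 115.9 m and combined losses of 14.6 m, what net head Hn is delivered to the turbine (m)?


Hn = 115.9 - 14.6 = 101.3000 m


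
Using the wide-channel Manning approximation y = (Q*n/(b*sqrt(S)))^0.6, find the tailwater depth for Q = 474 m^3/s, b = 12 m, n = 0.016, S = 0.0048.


y = (474 * 0.016 / (12 * 0.0048^0.5))^0.6 = 3.7675 m


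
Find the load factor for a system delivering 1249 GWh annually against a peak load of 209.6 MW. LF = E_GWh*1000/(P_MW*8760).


LF = 1249 * 1000 / (209.6 * 8760) = 0.6802


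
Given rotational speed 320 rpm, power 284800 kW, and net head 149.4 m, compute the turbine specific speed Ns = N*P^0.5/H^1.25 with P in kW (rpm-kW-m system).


Ns = 320 * 284800^0.5 / 149.4^1.25 = 326.9503


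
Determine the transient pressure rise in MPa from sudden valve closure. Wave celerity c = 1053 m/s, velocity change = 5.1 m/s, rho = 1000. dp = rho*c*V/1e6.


dp = 1000 * 1053 * 5.1 / 1e6 = 5.3703 MPa


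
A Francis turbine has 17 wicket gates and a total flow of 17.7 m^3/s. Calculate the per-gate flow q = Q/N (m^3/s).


q = 17.7 / 17 = 1.0412 m^3/s


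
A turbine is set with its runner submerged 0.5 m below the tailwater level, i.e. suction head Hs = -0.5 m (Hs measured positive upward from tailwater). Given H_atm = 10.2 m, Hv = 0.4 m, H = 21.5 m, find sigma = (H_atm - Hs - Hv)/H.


sigma = (10.2 - (-0.5) - 0.4) / 21.5 = 0.4791


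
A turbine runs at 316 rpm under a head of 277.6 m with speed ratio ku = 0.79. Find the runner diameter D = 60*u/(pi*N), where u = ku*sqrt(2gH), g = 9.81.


u = 0.79 * sqrt(2*9.81*277.6) = 58.3024 m/s
D = 60 * 58.3024 / (pi * 316) = 3.5237 m


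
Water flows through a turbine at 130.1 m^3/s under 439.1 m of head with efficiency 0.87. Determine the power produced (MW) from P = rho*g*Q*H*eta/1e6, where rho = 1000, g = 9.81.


P = 1000 * 9.81 * 130.1 * 439.1 * 0.87 / 1e6 = 487.5610 MW


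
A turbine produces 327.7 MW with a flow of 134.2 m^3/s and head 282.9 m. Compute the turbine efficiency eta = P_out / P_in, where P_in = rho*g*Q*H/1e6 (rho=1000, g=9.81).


P_in = 1000 * 9.81 * 134.2 * 282.9 / 1e6 = 372.4384 MW
eta = 327.7 / 372.4384 = 0.8799


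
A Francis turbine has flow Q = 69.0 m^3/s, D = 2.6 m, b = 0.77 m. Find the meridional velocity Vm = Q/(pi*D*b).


Vm = 69.0 / (pi * 2.6 * 0.77) = 10.9707 m/s


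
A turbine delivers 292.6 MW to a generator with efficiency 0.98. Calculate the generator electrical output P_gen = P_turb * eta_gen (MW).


P_gen = 292.6 * 0.98 = 286.7480 MW


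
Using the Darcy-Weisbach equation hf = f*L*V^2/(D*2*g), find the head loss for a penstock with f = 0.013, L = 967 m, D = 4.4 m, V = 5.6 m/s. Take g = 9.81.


hf = 0.013 * 967 * 5.6^2 / (4.4 * 2 * 9.81) = 4.5666 m


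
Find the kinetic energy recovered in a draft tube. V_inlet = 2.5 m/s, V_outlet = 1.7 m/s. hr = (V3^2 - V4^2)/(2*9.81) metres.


hr = (2.5^2 - 1.7^2) / (2*9.81) = 0.1713 m
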